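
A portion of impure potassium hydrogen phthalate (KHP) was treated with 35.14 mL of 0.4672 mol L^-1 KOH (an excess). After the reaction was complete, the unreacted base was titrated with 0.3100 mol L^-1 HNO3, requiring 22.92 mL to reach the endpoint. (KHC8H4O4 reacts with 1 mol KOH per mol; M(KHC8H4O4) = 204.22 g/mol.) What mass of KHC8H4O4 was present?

1.90 g

Total n(KOH) added = 0.4672 x 0.03514 = 0.01642 mol.
n(HNO3) used = 0.3100 x 0.02292 = 0.007105 mol, which equals the excess n(KOH).
So n(KOH) consumed by the sample = 0.01642 - 0.007105 = 0.009312 mol.
n(KHC8H4O4) = 0.009312 / 1 = 0.009312 mol.
mass = 0.009312 mol x 204.22 g/mol = 1.90 g.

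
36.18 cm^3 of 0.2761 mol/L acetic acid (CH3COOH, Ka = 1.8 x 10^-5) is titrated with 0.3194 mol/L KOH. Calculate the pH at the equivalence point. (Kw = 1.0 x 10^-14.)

8.96

n(CH3COOH) = 0.2761 x 0.03618 = 0.009989 mol; V(KOH) at equivalence = 0.009989/0.3194 = 0.03128 L.
At equivalence all the acid is converted to CH3COO-; total volume = 0.03618 + 0.03128 = 0.06746 L, so [CH3COO-] = 0.009989/0.06746 = 0.1481 M.
Kb = Kw/Ka = 1.0e-14 / 1.8 x 10^-5 = 5.56e-10.
[OH^-] = sqrt(Kb x [CH3COO-]) = sqrt(5.56e-10 x 0.1481) = 9.07e-6 M.
pOH = 5.04, so pH = 14.00 - 5.04 = 8.96.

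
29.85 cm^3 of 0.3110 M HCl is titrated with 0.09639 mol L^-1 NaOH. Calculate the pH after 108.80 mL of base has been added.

n(acid) = 0.3110 x 0.02985 = 0.009283 mol; n(NaOH) added = 0.09639 x 0.1088 = 0.01049 mol.
Base is in excess by 0.01049 - 0.009283 = 0.001204 mol in a total volume of 0.1386 L.
[OH^-] = 0.001204/0.1386 = 0.008683 M, so pOH = 2.06 and pH = 14.00 - 2.06 = 11.94.

11.94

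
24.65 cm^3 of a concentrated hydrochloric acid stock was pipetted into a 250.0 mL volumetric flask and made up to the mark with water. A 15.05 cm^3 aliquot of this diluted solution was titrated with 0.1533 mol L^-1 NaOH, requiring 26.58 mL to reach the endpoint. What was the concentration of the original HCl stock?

n(NaOH) = 0.1533 x 0.02658 = 0.004075 mol.
n(HCl) in the aliquot = 0.004075 mol.
[diluted HCl] = 0.004075 / 0.01505 = 0.2707 M.
Dilution factor = 250.0/24.65 = 10.14, so [stock] = 0.2707 x 10.14 = 2.75 M.

2.75 M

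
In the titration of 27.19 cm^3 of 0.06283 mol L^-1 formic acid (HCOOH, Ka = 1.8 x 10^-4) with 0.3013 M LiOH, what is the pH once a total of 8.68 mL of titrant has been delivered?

12.40

n(acid) = 0.06283 x 0.02719 = 0.001708 mol; n(LiOH) added = 0.3013 x 0.008680 = 0.002615 mol.
Base is in excess by 0.002615 - 0.001708 = 0.0009069 mol in a total volume of 0.03587 L.
[OH^-] = 0.0009069/0.03587 = 0.02528 M, so pOH = 1.60 and pH = 14.00 - 1.60 = 12.40.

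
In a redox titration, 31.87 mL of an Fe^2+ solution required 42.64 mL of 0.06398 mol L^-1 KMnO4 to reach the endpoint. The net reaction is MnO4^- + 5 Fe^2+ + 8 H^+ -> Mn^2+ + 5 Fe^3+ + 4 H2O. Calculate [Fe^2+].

0.428 M

n(KMnO4) = 0.06398 x 0.04264 = 0.002728 mol.
From the balanced equation, 1 mol KMnO4 reacts with 5 mol Fe^2+, so n(Fe^2+) = 0.002728 x 5/1 = 0.01364 mol.
[Fe^2+] = 0.01364 / 0.03187 L = 0.428 M.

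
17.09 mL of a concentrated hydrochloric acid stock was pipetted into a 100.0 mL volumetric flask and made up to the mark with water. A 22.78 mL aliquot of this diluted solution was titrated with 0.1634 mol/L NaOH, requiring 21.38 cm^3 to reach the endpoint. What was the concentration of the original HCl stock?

n(NaOH) = 0.1634 x 0.02138 = 0.003493 mol.
n(HCl) in the aliquot = 0.003493 mol.
[diluted HCl] = 0.003493 / 0.02278 = 0.1534 M.
Dilution factor = 100.0/17.09 = 5.851, so [stock] = 0.1534 x 5.851 = 0.897 M.

0.897 M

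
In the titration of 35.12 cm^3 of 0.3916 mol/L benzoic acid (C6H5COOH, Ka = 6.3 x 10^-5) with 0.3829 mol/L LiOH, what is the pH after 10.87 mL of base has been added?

Initial n(C6H5COOH) = 0.3916 x 0.03512 = 0.01375 mol.
n(LiOH) added = 0.3829 x 0.01087 = 0.004162 mol, converting that many moles of C6H5COOH to C6H5COO-.
Remaining n(C6H5COOH) = 0.009591 mol; n(C6H5COO-) = 0.004162 mol.
By Henderson-Hasselbalch, pH = pKa + log([A^-]/[HA]) = 4.20 + log(0.004162/0.009591) = 4.20 + (-0.36) = 3.84.

3.84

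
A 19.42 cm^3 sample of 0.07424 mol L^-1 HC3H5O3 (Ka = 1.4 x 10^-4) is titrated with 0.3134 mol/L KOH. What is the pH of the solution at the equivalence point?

n(HC3H5O3) = 0.07424 x 0.01942 = 0.001442 mol; V(KOH) at equivalence = 0.001442/0.3134 = 0.004600 L.
At equivalence all the acid is converted to C3H5O3-; total volume = 0.01942 + 0.004600 = 0.02402 L, so [C3H5O3-] = 0.001442/0.02402 = 0.06002 M.
Kb = Kw/Ka = 1.0e-14 / 1.4 x 10^-4 = 7.14e-11.
[OH^-] = sqrt(Kb x [C3H5O3-]) = sqrt(7.14e-11 x 0.06002) = 2.07e-6 M.
pOH = 5.68, so pH = 14.00 - 5.68 = 8.32.

8.32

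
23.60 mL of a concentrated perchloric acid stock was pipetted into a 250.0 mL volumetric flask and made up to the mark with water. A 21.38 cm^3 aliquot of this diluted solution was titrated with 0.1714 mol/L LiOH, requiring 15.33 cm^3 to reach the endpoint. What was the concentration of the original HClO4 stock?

n(LiOH) = 0.1714 x 0.01533 = 0.002628 mol.
n(HClO4) in the aliquot = 0.002628 mol.
[diluted HClO4] = 0.002628 / 0.02138 = 0.1229 M.
Dilution factor = 250.0/23.60 = 10.59, so [stock] = 0.1229 x 10.59 = 1.30 M.

1.30 M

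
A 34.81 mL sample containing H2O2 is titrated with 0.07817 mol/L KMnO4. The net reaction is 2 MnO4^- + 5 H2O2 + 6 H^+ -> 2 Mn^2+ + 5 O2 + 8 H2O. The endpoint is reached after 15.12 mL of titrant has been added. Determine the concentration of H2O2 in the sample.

n(KMnO4) = 0.07817 x 0.01512 = 0.001182 mol.
From the balanced equation, 2 mol KMnO4 reacts with 5 mol H2O2, so n(H2O2) = 0.001182 x 5/2 = 0.002955 mol.
[H2O2] = 0.002955 / 0.03481 L = 0.0849 M.

0.0849 M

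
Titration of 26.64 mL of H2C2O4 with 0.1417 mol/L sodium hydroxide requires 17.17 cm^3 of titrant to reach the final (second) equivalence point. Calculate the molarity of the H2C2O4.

0.0457 M

n(NaOH) = 0.1417 x 0.01717 = 0.002433 mol.
At the final (second) equivalence point, 2 mol OH^- react per mol H2C2O4, so n(H2C2O4) = 0.002433 / 2 = 0.001216 mol.
[H2C2O4] = 0.001216 / 0.02664 L = 0.0457 M.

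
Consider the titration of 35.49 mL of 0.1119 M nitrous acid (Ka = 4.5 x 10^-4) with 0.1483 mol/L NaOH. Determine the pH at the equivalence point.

8.08

n(HNO2) = 0.1119 x 0.03549 = 0.003971 mol; V(NaOH) at equivalence = 0.003971/0.1483 = 0.02678 L.
At equivalence all the acid is converted to NO2-; total volume = 0.03549 + 0.02678 = 0.06227 L, so [NO2-] = 0.003971/0.06227 = 0.06378 M.
Kb = Kw/Ka = 1.0e-14 / 4.5 x 10^-4 = 2.22e-11.
[OH^-] = sqrt(Kb x [NO2-]) = sqrt(2.22e-11 x 0.06378) = 1.19e-6 M.
pOH = 5.92, so pH = 14.00 - 5.92 = 8.08.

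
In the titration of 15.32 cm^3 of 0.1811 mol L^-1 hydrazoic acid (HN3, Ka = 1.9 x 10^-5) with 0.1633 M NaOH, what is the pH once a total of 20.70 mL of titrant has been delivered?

12.23

n(acid) = 0.1811 x 0.01532 = 0.002774 mol; n(NaOH) added = 0.1633 x 0.02070 = 0.003380 mol.
Base is in excess by 0.003380 - 0.002774 = 0.0006059 mol in a total volume of 0.03602 L.
[OH^-] = 0.0006059/0.03602 = 0.01682 M, so pOH = 1.77 and pH = 14.00 - 1.77 = 12.23.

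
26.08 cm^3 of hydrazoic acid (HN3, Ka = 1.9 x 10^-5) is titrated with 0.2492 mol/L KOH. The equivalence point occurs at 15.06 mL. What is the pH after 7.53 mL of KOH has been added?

4.72

7.53 mL is exactly half the equivalence volume (15.06/2), i.e. the half-equivalence point.
There, n(HA) = n(A^-), so pH = pKa = -log(1.9 x 10^-5) = 4.72.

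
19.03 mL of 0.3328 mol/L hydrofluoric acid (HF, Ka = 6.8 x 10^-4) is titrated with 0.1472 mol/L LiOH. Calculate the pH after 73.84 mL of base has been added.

12.69

n(acid) = 0.3328 x 0.01903 = 0.006333 mol; n(LiOH) added = 0.1472 x 0.07384 = 0.01087 mol.
Base is in excess by 0.01087 - 0.006333 = 0.004536 mol in a total volume of 0.09287 L.
[OH^-] = 0.004536/0.09287 = 0.04884 M, so pOH = 1.31 and pH = 14.00 - 1.31 = 12.69.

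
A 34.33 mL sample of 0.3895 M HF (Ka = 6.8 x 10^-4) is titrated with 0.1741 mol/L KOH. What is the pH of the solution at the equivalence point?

8.12

n(HF) = 0.3895 x 0.03433 = 0.01337 mol; V(KOH) at equivalence = 0.01337/0.1741 = 0.07680 L.
At equivalence all the acid is converted to F-; total volume = 0.03433 + 0.07680 = 0.1111 L, so [F-] = 0.01337/0.1111 = 0.1203 M.
Kb = Kw/Ka = 1.0e-14 / 6.8 x 10^-4 = 1.47e-11.
[OH^-] = sqrt(Kb x [F-]) = sqrt(1.47e-11 x 0.1203) = 1.33e-6 M.
pOH = 5.88, so pH = 14.00 - 5.88 = 8.12.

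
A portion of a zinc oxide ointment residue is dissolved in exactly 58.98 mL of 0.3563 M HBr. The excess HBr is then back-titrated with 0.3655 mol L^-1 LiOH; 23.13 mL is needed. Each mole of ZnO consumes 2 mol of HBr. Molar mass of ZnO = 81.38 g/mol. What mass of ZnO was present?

0.511 g

Total n(HBr) added = 0.3563 x 0.05898 = 0.02101 mol.
n(LiOH) used = 0.3655 x 0.02313 = 0.008454 mol, which equals the excess n(HBr).
So n(HBr) consumed by the sample = 0.02101 - 0.008454 = 0.01256 mol.
n(ZnO) = 0.01256 / 2 = 0.006280 mol.
mass = 0.006280 mol x 81.38 g/mol = 0.511 g.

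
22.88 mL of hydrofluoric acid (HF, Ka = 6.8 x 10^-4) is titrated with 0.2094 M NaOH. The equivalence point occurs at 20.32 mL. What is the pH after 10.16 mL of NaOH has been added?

3.17

10.16 mL is exactly half the equivalence volume (20.32/2), i.e. the half-equivalence point.
There, n(HA) = n(A^-), so pH = pKa = -log(6.8 x 10^-4) = 3.17.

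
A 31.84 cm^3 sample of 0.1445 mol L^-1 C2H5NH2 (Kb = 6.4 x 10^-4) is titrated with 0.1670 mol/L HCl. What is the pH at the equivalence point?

n(C2H5NH2) = 0.1445 x 0.03184 = 0.004601 mol; V(HCl) at equivalence = 0.004601/0.1670 = 0.02755 L.
At equivalence the base is fully converted to C2H5NH3+; total volume = 0.05939 L, so [C2H5NH3+] = 0.004601/0.05939 = 0.07747 M.
Ka(C2H5NH3+) = Kw/Kb = 1.0e-14 / 6.4 x 10^-4 = 1.56e-11.
[H^+] = sqrt(Ka x [C2H5NH3+]) = sqrt(1.56e-11 x 0.07747) = 1.10e-6 M.
pH = -log(1.10e-6) = 5.96.

5.96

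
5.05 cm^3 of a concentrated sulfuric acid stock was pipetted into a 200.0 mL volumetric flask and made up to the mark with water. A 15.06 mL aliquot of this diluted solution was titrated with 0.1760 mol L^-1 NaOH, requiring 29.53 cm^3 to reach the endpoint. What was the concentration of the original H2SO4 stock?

6.83 M

n(NaOH) = 0.1760 x 0.02953 = 0.005197 mol.
n(H2SO4) in the aliquot = 0.005197 x 1/2 = 0.002599 mol.
[diluted H2SO4] = 0.002599 / 0.01506 = 0.1726 M.
Dilution factor = 200.0/5.050 = 39.60, so [stock] = 0.1726 x 39.60 = 6.83 M.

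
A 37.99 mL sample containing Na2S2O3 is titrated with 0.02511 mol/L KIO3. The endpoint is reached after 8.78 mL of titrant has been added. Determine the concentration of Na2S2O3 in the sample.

0.0348 M

n(KIO3) = 0.02511 x 0.008780 = 0.0002205 mol.
From the balanced equation, 1 mol KIO3 reacts with 6 mol Na2S2O3, so n(Na2S2O3) = 0.0002205 x 6/1 = 0.001323 mol.
[Na2S2O3] = 0.001323 / 0.03799 L = 0.0348 M.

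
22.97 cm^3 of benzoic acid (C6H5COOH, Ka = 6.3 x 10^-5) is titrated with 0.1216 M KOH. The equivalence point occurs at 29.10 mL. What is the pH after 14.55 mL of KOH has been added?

4.20

14.55 mL is exactly half the equivalence volume (29.10/2), i.e. the half-equivalence point.
There, n(HA) = n(A^-), so pH = pKa = -log(6.3 x 10^-5) = 4.20.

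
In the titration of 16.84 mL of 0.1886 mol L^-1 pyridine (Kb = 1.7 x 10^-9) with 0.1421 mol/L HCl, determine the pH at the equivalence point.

n(C5H5N) = 0.1886 x 0.01684 = 0.003176 mol; V(HCl) at equivalence = 0.003176/0.1421 = 0.02235 L.
At equivalence the base is fully converted to C5H5NH+; total volume = 0.03919 L, so [C5H5NH+] = 0.003176/0.03919 = 0.08104 M.
Ka(C5H5NH+) = Kw/Kb = 1.0e-14 / 1.7 x 10^-9 = 5.88e-6.
[H^+] = sqrt(Ka x [C5H5NH+]) = sqrt(5.88e-6 x 0.08104) = 0.000690 M.
pH = -log(0.000690) = 3.16.

3.16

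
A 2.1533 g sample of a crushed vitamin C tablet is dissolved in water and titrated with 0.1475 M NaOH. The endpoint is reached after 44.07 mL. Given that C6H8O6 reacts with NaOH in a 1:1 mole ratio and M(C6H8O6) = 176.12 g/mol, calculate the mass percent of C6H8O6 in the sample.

53.2%

n(NaOH) = 0.1475 x 0.04407 = 0.006500 mol.
n(C6H8O6) = 0.006500 / 1 = 0.006500 mol.
mass of C6H8O6 = 0.006500 x 176.12 = 1.145 g.
% purity = 1.145 / 2.1533 x 100 = 53.2%.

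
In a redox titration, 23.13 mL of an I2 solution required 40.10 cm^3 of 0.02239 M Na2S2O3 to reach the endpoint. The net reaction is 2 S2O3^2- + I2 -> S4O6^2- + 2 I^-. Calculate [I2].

n(Na2S2O3) = 0.02239 x 0.04010 = 0.0008978 mol.
From the balanced equation, 2 mol Na2S2O3 reacts with 1 mol I2, so n(I2) = 0.0008978 x 1/2 = 0.0004489 mol.
[I2] = 0.0004489 / 0.02313 L = 0.0194 M.

0.0194 M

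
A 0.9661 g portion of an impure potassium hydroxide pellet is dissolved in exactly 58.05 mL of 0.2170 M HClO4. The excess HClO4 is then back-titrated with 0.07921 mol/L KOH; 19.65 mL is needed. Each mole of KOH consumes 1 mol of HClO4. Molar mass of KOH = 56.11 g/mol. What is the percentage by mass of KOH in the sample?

Total n(HClO4) added = 0.2170 x 0.05805 = 0.01260 mol.
n(KOH) used = 0.07921 x 0.01965 = 0.001556 mol, which equals the excess n(HClO4).
So n(HClO4) consumed by the sample = 0.01260 - 0.001556 = 0.01104 mol.
n(KOH) = 0.01104 / 1 = 0.01104 mol.
mass KOH = 0.01104 x 56.11 = 0.6195 g, so %KOH = 0.6195/0.9661 x 100 = 64.1%.

64.1%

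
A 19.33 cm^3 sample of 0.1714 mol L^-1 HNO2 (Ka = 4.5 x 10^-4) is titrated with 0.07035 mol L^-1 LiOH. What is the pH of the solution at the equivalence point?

8.02

n(HNO2) = 0.1714 x 0.01933 = 0.003313 mol; V(LiOH) at equivalence = 0.003313/0.07035 = 0.04710 L.
At equivalence all the acid is converted to NO2-; total volume = 0.01933 + 0.04710 = 0.06643 L, so [NO2-] = 0.003313/0.06643 = 0.04988 M.
Kb = Kw/Ka = 1.0e-14 / 4.5 x 10^-4 = 2.22e-11.
[OH^-] = sqrt(Kb x [NO2-]) = sqrt(2.22e-11 x 0.04988) = 1.05e-6 M.
pOH = 5.98, so pH = 14.00 - 5.98 = 8.02.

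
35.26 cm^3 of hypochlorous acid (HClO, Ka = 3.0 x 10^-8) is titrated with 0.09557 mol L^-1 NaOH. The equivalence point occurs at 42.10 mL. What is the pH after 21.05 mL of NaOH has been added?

7.52

21.05 mL is exactly half the equivalence volume (42.10/2), i.e. the half-equivalence point.
There, n(HA) = n(A^-), so pH = pKa = -log(3.0 x 10^-8) = 7.52.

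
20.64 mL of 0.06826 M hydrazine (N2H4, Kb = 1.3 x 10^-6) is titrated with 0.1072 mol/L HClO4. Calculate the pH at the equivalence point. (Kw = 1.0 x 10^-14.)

n(N2H4) = 0.06826 x 0.02064 = 0.001409 mol; V(HClO4) at equivalence = 0.001409/0.1072 = 0.01314 L.
At equivalence the base is fully converted to N2H5+; total volume = 0.03378 L, so [N2H5+] = 0.001409/0.03378 = 0.04170 M.
Ka(N2H5+) = Kw/Kb = 1.0e-14 / 1.3 x 10^-6 = 7.69e-9.
[H^+] = sqrt(Ka x [N2H5+]) = sqrt(7.69e-9 x 0.04170) = 1.79e-5 M.
pH = -log(1.79e-5) = 4.75.

4.75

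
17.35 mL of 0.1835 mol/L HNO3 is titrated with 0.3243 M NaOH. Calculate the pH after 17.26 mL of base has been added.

n(acid) = 0.1835 x 0.01735 = 0.003184 mol; n(NaOH) added = 0.3243 x 0.01726 = 0.005597 mol.
Base is in excess by 0.005597 - 0.003184 = 0.002414 mol in a total volume of 0.03461 L.
[OH^-] = 0.002414/0.03461 = 0.06974 M, so pOH = 1.16 and pH = 14.00 - 1.16 = 12.84.

12.84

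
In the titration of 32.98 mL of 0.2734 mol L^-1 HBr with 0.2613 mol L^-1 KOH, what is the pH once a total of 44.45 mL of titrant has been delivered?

12.53

n(acid) = 0.2734 x 0.03298 = 0.009017 mol; n(KOH) added = 0.2613 x 0.04445 = 0.01161 mol.
Base is in excess by 0.01161 - 0.009017 = 0.002598 mol in a total volume of 0.07743 L.
[OH^-] = 0.002598/0.07743 = 0.03355 M, so pOH = 1.47 and pH = 14.00 - 1.47 = 12.53.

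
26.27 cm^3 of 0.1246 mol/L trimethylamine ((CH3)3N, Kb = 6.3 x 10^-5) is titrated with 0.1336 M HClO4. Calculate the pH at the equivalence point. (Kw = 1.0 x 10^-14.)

n((CH3)3N) = 0.1246 x 0.02627 = 0.003273 mol; V(HClO4) at equivalence = 0.003273/0.1336 = 0.02450 L.
At equivalence the base is fully converted to (CH3)3NH+; total volume = 0.05077 L, so [(CH3)3NH+] = 0.003273/0.05077 = 0.06447 M.
Ka((CH3)3NH+) = Kw/Kb = 1.0e-14 / 6.3 x 10^-5 = 1.59e-10.
[H^+] = sqrt(Ka x [(CH3)3NH+]) = sqrt(1.59e-10 x 0.06447) = 3.20e-6 M.
pH = -log(3.20e-6) = 5.49.

5.49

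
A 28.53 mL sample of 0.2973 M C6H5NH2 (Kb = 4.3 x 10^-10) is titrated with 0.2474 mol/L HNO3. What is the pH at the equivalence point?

2.75

n(C6H5NH2) = 0.2973 x 0.02853 = 0.008482 mol; V(HNO3) at equivalence = 0.008482/0.2474 = 0.03428 L.
At equivalence the base is fully converted to C6H5NH3+; total volume = 0.06281 L, so [C6H5NH3+] = 0.008482/0.06281 = 0.1350 M.
Ka(C6H5NH3+) = Kw/Kb = 1.0e-14 / 4.3 x 10^-10 = 2.33e-5.
[H^+] = sqrt(Ka x [C6H5NH3+]) = sqrt(2.33e-5 x 0.1350) = 0.00177 M.
pH = -log(0.00177) = 2.75.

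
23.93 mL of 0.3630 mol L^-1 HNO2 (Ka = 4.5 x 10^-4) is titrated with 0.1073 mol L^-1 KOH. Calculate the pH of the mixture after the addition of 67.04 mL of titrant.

4.03

Initial n(HNO2) = 0.3630 x 0.02393 = 0.008687 mol.
n(KOH) added = 0.1073 x 0.06704 = 0.007193 mol, converting that many moles of HNO2 to NO2-.
Remaining n(HNO2) = 0.001493 mol; n(NO2-) = 0.007193 mol.
By Henderson-Hasselbalch, pH = pKa + log([A^-]/[HA]) = 3.35 + log(0.007193/0.001493) = 3.35 + (+0.68) = 4.03.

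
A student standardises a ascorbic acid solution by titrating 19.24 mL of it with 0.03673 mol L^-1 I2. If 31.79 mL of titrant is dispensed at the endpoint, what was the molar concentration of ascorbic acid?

n(I2) = 0.03673 x 0.03179 = 0.001168 mol.
From the balanced equation, 1 mol I2 reacts with 1 mol ascorbic acid, so n(ascorbic acid) = 0.001168 x 1/1 = 0.001168 mol.
[ascorbic acid] = 0.001168 / 0.01924 L = 0.0607 M.

0.0607 M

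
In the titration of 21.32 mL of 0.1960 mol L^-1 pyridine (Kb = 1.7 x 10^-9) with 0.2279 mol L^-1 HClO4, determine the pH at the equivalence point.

3.10

n(C5H5N) = 0.1960 x 0.02132 = 0.004179 mol; V(HClO4) at equivalence = 0.004179/0.2279 = 0.01834 L.
At equivalence the base is fully converted to C5H5NH+; total volume = 0.03966 L, so [C5H5NH+] = 0.004179/0.03966 = 0.1054 M.
Ka(C5H5NH+) = Kw/Kb = 1.0e-14 / 1.7 x 10^-9 = 5.88e-6.
[H^+] = sqrt(Ka x [C5H5NH+]) = sqrt(5.88e-6 x 0.1054) = 0.000787 M.
pH = -log(0.000787) = 3.10.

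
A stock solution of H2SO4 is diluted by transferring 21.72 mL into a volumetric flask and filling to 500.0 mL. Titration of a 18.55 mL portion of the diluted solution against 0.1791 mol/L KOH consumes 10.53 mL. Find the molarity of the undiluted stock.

1.17 M

n(KOH) = 0.1791 x 0.01053 = 0.001886 mol.
n(H2SO4) in the aliquot = 0.001886 x 1/2 = 0.0009430 mol.
[diluted H2SO4] = 0.0009430 / 0.01855 = 0.05083 M.
Dilution factor = 500.0/21.72 = 23.02, so [stock] = 0.05083 x 23.02 = 1.17 M.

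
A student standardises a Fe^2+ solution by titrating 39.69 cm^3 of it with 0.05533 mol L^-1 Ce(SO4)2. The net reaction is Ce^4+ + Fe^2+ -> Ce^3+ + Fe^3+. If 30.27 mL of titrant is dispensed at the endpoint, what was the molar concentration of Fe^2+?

0.0422 M

n(Ce(SO4)2) = 0.05533 x 0.03027 = 0.001675 mol.
From the balanced equation, 1 mol Ce(SO4)2 reacts with 1 mol Fe^2+, so n(Fe^2+) = 0.001675 x 1/1 = 0.001675 mol.
[Fe^2+] = 0.001675 / 0.03969 L = 0.0422 M.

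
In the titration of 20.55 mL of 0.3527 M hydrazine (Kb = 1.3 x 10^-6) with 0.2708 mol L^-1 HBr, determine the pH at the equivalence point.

n(N2H4) = 0.3527 x 0.02055 = 0.007248 mol; V(HBr) at equivalence = 0.007248/0.2708 = 0.02677 L.
At equivalence the base is fully converted to N2H5+; total volume = 0.04732 L, so [N2H5+] = 0.007248/0.04732 = 0.1532 M.
Ka(N2H5+) = Kw/Kb = 1.0e-14 / 1.3 x 10^-6 = 7.69e-9.
[H^+] = sqrt(Ka x [N2H5+]) = sqrt(7.69e-9 x 0.1532) = 3.43e-5 M.
pH = -log(3.43e-5) = 4.46.

4.46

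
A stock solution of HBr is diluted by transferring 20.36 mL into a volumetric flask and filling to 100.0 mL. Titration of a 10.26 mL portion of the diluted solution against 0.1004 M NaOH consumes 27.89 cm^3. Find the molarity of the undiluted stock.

n(NaOH) = 0.1004 x 0.02789 = 0.002800 mol.
n(HBr) in the aliquot = 0.002800 mol.
[diluted HBr] = 0.002800 / 0.01026 = 0.2729 M.
Dilution factor = 100.0/20.36 = 4.912, so [stock] = 0.2729 x 4.912 = 1.34 M.

1.34 M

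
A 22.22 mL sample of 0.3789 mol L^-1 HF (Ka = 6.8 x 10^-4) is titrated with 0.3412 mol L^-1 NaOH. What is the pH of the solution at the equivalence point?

8.21

n(HF) = 0.3789 x 0.02222 = 0.008419 mol; V(NaOH) at equivalence = 0.008419/0.3412 = 0.02468 L.
At equivalence all the acid is converted to F-; total volume = 0.02222 + 0.02468 = 0.04690 L, so [F-] = 0.008419/0.04690 = 0.1795 M.
Kb = Kw/Ka = 1.0e-14 / 6.8 x 10^-4 = 1.47e-11.
[OH^-] = sqrt(Kb x [F-]) = sqrt(1.47e-11 x 0.1795) = 1.62e-6 M.
pOH = 5.79, so pH = 14.00 - 5.79 = 8.21.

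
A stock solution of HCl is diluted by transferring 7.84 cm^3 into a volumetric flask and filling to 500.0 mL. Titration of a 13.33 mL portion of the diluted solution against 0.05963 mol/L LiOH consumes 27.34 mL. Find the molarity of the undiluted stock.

n(LiOH) = 0.05963 x 0.02734 = 0.001630 mol.
n(HCl) in the aliquot = 0.001630 mol.
[diluted HCl] = 0.001630 / 0.01333 = 0.1223 M.
Dilution factor = 500.0/7.840 = 63.78, so [stock] = 0.1223 x 63.78 = 7.80 M.

7.80 M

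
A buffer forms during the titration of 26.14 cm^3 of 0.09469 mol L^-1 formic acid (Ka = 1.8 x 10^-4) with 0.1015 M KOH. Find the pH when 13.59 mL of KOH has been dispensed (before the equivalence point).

3.84

Initial n(HCOOH) = 0.09469 x 0.02614 = 0.002475 mol.
n(KOH) added = 0.1015 x 0.01359 = 0.001379 mol, converting that many moles of HCOOH to HCOO-.
Remaining n(HCOOH) = 0.001096 mol; n(HCOO-) = 0.001379 mol.
By Henderson-Hasselbalch, pH = pKa + log([A^-]/[HA]) = 3.74 + log(0.001379/0.001096) = 3.74 + (+0.10) = 3.84.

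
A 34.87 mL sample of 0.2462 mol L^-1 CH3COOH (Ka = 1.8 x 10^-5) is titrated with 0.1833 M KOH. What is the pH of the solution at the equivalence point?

n(CH3COOH) = 0.2462 x 0.03487 = 0.008585 mol; V(KOH) at equivalence = 0.008585/0.1833 = 0.04684 L.
At equivalence all the acid is converted to CH3COO-; total volume = 0.03487 + 0.04684 = 0.08171 L, so [CH3COO-] = 0.008585/0.08171 = 0.1051 M.
Kb = Kw/Ka = 1.0e-14 / 1.8 x 10^-5 = 5.56e-10.
[OH^-] = sqrt(Kb x [CH3COO-]) = sqrt(5.56e-10 x 0.1051) = 7.64e-6 M.
pOH = 5.12, so pH = 14.00 - 5.12 = 8.88.

8.88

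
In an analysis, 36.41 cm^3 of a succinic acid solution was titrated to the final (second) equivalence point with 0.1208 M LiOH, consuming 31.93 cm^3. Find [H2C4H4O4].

0.0530 M

n(LiOH) = 0.1208 x 0.03193 = 0.003857 mol.
At the final (second) equivalence point, 2 mol OH^- react per mol H2C4H4O4, so n(H2C4H4O4) = 0.003857 / 2 = 0.001929 mol.
[H2C4H4O4] = 0.001929 / 0.03641 L = 0.0530 M.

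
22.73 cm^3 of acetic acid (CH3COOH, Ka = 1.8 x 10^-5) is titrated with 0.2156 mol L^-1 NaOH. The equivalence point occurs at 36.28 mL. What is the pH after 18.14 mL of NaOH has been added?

18.14 mL is exactly half the equivalence volume (36.28/2), i.e. the half-equivalence point.
There, n(HA) = n(A^-), so pH = pKa = -log(1.8 x 10^-5) = 4.74.

4.74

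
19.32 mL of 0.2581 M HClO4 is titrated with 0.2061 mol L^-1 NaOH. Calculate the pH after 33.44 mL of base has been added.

n(acid) = 0.2581 x 0.01932 = 0.004986 mol; n(NaOH) added = 0.2061 x 0.03344 = 0.006892 mol.
Base is in excess by 0.006892 - 0.004986 = 0.001905 mol in a total volume of 0.05276 L.
[OH^-] = 0.001905/0.05276 = 0.03612 M, so pOH = 1.44 and pH = 14.00 - 1.44 = 12.56.

12.56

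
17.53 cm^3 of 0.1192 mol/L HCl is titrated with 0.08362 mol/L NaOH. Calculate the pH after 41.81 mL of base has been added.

n(acid) = 0.1192 x 0.01753 = 0.002090 mol; n(NaOH) added = 0.08362 x 0.04181 = 0.003496 mol.
Base is in excess by 0.003496 - 0.002090 = 0.001407 mol in a total volume of 0.05934 L.
[OH^-] = 0.001407/0.05934 = 0.02370 M, so pOH = 1.63 and pH = 14.00 - 1.63 = 12.37.

12.37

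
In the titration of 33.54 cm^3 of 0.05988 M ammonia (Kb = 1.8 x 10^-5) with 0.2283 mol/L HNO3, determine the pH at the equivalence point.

5.29

n(NH3) = 0.05988 x 0.03354 = 0.002008 mol; V(HNO3) at equivalence = 0.002008/0.2283 = 0.008797 L.
At equivalence the base is fully converted to NH4+; total volume = 0.04234 L, so [NH4+] = 0.002008/0.04234 = 0.04744 M.
Ka(NH4+) = Kw/Kb = 1.0e-14 / 1.8 x 10^-5 = 5.56e-10.
[H^+] = sqrt(Ka x [NH4+]) = sqrt(5.56e-10 x 0.04744) = 5.13e-6 M.
pH = -log(5.13e-6) = 5.29.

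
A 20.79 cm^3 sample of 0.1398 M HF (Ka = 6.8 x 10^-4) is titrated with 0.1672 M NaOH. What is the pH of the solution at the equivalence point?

n(HF) = 0.1398 x 0.02079 = 0.002906 mol; V(NaOH) at equivalence = 0.002906/0.1672 = 0.01738 L.
At equivalence all the acid is converted to F-; total volume = 0.02079 + 0.01738 = 0.03817 L, so [F-] = 0.002906/0.03817 = 0.07614 M.
Kb = Kw/Ka = 1.0e-14 / 6.8 x 10^-4 = 1.47e-11.
[OH^-] = sqrt(Kb x [F-]) = sqrt(1.47e-11 x 0.07614) = 1.06e-6 M.
pOH = 5.98, so pH = 14.00 - 5.98 = 8.02.

8.02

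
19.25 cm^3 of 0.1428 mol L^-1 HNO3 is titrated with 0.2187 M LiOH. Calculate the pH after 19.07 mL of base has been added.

n(acid) = 0.1428 x 0.01925 = 0.002749 mol; n(LiOH) added = 0.2187 x 0.01907 = 0.004171 mol.
Base is in excess by 0.004171 - 0.002749 = 0.001422 mol in a total volume of 0.03832 L.
[OH^-] = 0.001422/0.03832 = 0.03710 M, so pOH = 1.43 and pH = 14.00 - 1.43 = 12.57.

12.57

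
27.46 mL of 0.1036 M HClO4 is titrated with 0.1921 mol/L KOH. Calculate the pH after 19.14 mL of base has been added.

12.25

n(acid) = 0.1036 x 0.02746 = 0.002845 mol; n(KOH) added = 0.1921 x 0.01914 = 0.003677 mol.
Base is in excess by 0.003677 - 0.002845 = 0.0008319 mol in a total volume of 0.04660 L.
[OH^-] = 0.0008319/0.04660 = 0.01785 M, so pOH = 1.75 and pH = 14.00 - 1.75 = 12.25.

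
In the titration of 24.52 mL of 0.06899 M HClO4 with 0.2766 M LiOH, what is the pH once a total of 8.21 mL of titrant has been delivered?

n(acid) = 0.06899 x 0.02452 = 0.001692 mol; n(LiOH) added = 0.2766 x 0.008210 = 0.002271 mol.
Base is in excess by 0.002271 - 0.001692 = 0.0005793 mol in a total volume of 0.03273 L.
[OH^-] = 0.0005793/0.03273 = 0.01770 M, so pOH = 1.75 and pH = 14.00 - 1.75 = 12.25.

12.25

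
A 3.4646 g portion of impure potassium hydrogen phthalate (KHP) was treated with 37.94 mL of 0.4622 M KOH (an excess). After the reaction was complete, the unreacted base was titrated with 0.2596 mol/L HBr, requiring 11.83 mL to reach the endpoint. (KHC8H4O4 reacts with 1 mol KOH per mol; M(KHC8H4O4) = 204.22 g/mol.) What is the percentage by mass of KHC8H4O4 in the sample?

Total n(KOH) added = 0.4622 x 0.03794 = 0.01754 mol.
n(HBr) used = 0.2596 x 0.01183 = 0.003071 mol, which equals the excess n(KOH).
So n(KOH) consumed by the sample = 0.01754 - 0.003071 = 0.01446 mol.
n(KHC8H4O4) = 0.01446 / 1 = 0.01446 mol.
mass KHC8H4O4 = 0.01446 x 204.22 = 2.954 g, so %KHC8H4O4 = 2.954/3.4646 x 100 = 85.3%.

85.3%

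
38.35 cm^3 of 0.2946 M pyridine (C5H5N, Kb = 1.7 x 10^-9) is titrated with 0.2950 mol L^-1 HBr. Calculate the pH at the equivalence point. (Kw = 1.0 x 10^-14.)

3.03

n(C5H5N) = 0.2946 x 0.03835 = 0.01130 mol; V(HBr) at equivalence = 0.01130/0.2950 = 0.03830 L.
At equivalence the base is fully converted to C5H5NH+; total volume = 0.07665 L, so [C5H5NH+] = 0.01130/0.07665 = 0.1474 M.
Ka(C5H5NH+) = Kw/Kb = 1.0e-14 / 1.7 x 10^-9 = 5.88e-6.
[H^+] = sqrt(Ka x [C5H5NH+]) = sqrt(5.88e-6 x 0.1474) = 0.000931 M.
pH = -log(0.000931) = 3.03.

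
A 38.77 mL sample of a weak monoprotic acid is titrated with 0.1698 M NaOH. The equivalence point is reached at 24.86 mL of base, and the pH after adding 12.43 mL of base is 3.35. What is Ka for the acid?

12.43 mL is half of the equivalence volume, so this is the half-equivalence point where [HA] = [A^-].
At half-equivalence pH = pKa, so pKa = 3.35.
Ka = 10^(-3.35) = 4.5 x 10^-4.

4.5 x 10^-4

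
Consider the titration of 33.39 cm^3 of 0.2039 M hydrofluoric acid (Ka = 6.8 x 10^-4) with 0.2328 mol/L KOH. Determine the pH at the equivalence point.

n(HF) = 0.2039 x 0.03339 = 0.006808 mol; V(KOH) at equivalence = 0.006808/0.2328 = 0.02924 L.
At equivalence all the acid is converted to F-; total volume = 0.03339 + 0.02924 = 0.06263 L, so [F-] = 0.006808/0.06263 = 0.1087 M.
Kb = Kw/Ka = 1.0e-14 / 6.8 x 10^-4 = 1.47e-11.
[OH^-] = sqrt(Kb x [F-]) = sqrt(1.47e-11 x 0.1087) = 1.26e-6 M.
pOH = 5.90, so pH = 14.00 - 5.90 = 8.10.

8.10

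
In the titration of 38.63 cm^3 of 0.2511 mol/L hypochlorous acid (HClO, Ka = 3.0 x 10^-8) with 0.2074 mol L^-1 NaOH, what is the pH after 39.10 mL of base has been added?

8.23

Initial n(HClO) = 0.2511 x 0.03863 = 0.009700 mol.
n(NaOH) added = 0.2074 x 0.03910 = 0.008109 mol, converting that many moles of HClO to ClO-.
Remaining n(HClO) = 0.001591 mol; n(ClO-) = 0.008109 mol.
By Henderson-Hasselbalch, pH = pKa + log([A^-]/[HA]) = 7.52 + log(0.008109/0.001591) = 7.52 + (+0.71) = 8.23.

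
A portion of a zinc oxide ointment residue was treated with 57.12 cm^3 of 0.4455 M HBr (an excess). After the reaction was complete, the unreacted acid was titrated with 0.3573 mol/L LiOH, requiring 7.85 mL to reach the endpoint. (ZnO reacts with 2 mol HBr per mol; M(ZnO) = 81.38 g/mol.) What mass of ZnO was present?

Total n(HBr) added = 0.4455 x 0.05712 = 0.02545 mol.
n(LiOH) used = 0.3573 x 0.007850 = 0.002805 mol, which equals the excess n(HBr).
So n(HBr) consumed by the sample = 0.02545 - 0.002805 = 0.02264 mol.
n(ZnO) = 0.02264 / 2 = 0.01132 mol.
mass = 0.01132 mol x 81.38 g/mol = 0.921 g.

0.921 g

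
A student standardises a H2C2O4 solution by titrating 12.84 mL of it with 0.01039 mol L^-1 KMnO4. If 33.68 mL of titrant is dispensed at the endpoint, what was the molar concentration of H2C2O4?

n(KMnO4) = 0.01039 x 0.03368 = 0.0003499 mol.
From the balanced equation, 2 mol KMnO4 reacts with 5 mol H2C2O4, so n(H2C2O4) = 0.0003499 x 5/2 = 0.0008748 mol.
[H2C2O4] = 0.0008748 / 0.01284 L = 0.0681 M.

0.0681 M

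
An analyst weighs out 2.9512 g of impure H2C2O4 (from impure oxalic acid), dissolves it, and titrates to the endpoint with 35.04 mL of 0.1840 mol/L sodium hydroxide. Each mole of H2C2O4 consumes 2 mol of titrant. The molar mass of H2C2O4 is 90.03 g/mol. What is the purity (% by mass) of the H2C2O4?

9.83%

n(NaOH) = 0.1840 x 0.03504 = 0.006447 mol.
n(H2C2O4) = 0.006447 / 2 = 0.003224 mol.
mass of H2C2O4 = 0.003224 x 90.03 = 0.2902 g.
% purity = 0.2902 / 2.9512 x 100 = 9.83%.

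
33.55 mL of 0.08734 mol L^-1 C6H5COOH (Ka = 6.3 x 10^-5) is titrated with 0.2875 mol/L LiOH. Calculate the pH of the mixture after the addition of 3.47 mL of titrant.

Initial n(C6H5COOH) = 0.08734 x 0.03355 = 0.002930 mol.
n(LiOH) added = 0.2875 x 0.003470 = 0.0009976 mol, converting that many moles of C6H5COOH to C6H5COO-.
Remaining n(C6H5COOH) = 0.001933 mol; n(C6H5COO-) = 0.0009976 mol.
By Henderson-Hasselbalch, pH = pKa + log([A^-]/[HA]) = 4.20 + log(0.0009976/0.001933) = 4.20 + (-0.29) = 3.91.

3.91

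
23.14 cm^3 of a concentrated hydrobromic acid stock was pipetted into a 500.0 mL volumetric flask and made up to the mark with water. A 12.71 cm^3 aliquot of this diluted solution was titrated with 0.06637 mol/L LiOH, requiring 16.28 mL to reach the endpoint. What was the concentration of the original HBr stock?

n(LiOH) = 0.06637 x 0.01628 = 0.001081 mol.
n(HBr) in the aliquot = 0.001081 mol.
[diluted HBr] = 0.001081 / 0.01271 = 0.08501 M.
Dilution factor = 500.0/23.14 = 21.61, so [stock] = 0.08501 x 21.61 = 1.84 M.

1.84 M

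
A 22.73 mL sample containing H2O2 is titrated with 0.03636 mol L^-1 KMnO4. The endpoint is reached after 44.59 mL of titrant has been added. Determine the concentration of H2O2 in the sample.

n(KMnO4) = 0.03636 x 0.04459 = 0.001621 mol.
From the balanced equation, 2 mol KMnO4 reacts with 5 mol H2O2, so n(H2O2) = 0.001621 x 5/2 = 0.004053 mol.
[H2O2] = 0.004053 / 0.02273 L = 0.178 M.

0.178 M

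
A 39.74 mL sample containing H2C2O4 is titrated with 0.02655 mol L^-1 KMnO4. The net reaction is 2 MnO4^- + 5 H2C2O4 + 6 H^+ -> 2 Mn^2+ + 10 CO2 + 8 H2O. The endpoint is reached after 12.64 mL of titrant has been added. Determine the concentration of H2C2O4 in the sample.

0.0211 M

n(KMnO4) = 0.02655 x 0.01264 = 0.0003356 mol.
From the balanced equation, 2 mol KMnO4 reacts with 5 mol H2C2O4, so n(H2C2O4) = 0.0003356 x 5/2 = 0.0008390 mol.
[H2C2O4] = 0.0008390 / 0.03974 L = 0.0211 M.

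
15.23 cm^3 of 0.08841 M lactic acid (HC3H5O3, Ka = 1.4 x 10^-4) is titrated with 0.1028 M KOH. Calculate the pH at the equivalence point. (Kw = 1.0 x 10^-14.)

n(HC3H5O3) = 0.08841 x 0.01523 = 0.001346 mol; V(KOH) at equivalence = 0.001346/0.1028 = 0.01310 L.
At equivalence all the acid is converted to C3H5O3-; total volume = 0.01523 + 0.01310 = 0.02833 L, so [C3H5O3-] = 0.001346/0.02833 = 0.04753 M.
Kb = Kw/Ka = 1.0e-14 / 1.4 x 10^-4 = 7.14e-11.
[OH^-] = sqrt(Kb x [C3H5O3-]) = sqrt(7.14e-11 x 0.04753) = 1.84e-6 M.
pOH = 5.73, so pH = 14.00 - 5.73 = 8.27.

8.27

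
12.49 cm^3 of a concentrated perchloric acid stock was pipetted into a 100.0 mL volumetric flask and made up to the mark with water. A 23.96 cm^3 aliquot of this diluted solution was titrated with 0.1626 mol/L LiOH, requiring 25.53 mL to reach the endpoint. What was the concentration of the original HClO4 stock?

n(LiOH) = 0.1626 x 0.02553 = 0.004151 mol.
n(HClO4) in the aliquot = 0.004151 mol.
[diluted HClO4] = 0.004151 / 0.02396 = 0.1733 M.
Dilution factor = 100.0/12.49 = 8.006, so [stock] = 0.1733 x 8.006 = 1.39 M.

1.39 M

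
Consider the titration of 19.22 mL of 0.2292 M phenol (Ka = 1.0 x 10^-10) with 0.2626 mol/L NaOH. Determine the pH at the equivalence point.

11.54

n(C6H5OH) = 0.2292 x 0.01922 = 0.004405 mol; V(NaOH) at equivalence = 0.004405/0.2626 = 0.01678 L.
At equivalence all the acid is converted to C6H5O-; total volume = 0.01922 + 0.01678 = 0.03600 L, so [C6H5O-] = 0.004405/0.03600 = 0.1224 M.
Kb = Kw/Ka = 1.0e-14 / 1.0 x 10^-10 = 0.000100.
[OH^-] = sqrt(Kb x [C6H5O-]) = sqrt(0.000100 x 0.1224) = 0.00350 M.
pOH = 2.46, so pH = 14.00 - 2.46 = 11.54.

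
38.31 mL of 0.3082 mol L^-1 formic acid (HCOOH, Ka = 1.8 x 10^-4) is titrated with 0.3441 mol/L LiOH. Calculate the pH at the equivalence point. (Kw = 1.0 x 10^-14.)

8.48

n(HCOOH) = 0.3082 x 0.03831 = 0.01181 mol; V(LiOH) at equivalence = 0.01181/0.3441 = 0.03431 L.
At equivalence all the acid is converted to HCOO-; total volume = 0.03831 + 0.03431 = 0.07262 L, so [HCOO-] = 0.01181/0.07262 = 0.1626 M.
Kb = Kw/Ka = 1.0e-14 / 1.8 x 10^-4 = 5.56e-11.
[OH^-] = sqrt(Kb x [HCOO-]) = sqrt(5.56e-11 x 0.1626) = 3.01e-6 M.
pOH = 5.52, so pH = 14.00 - 5.52 = 8.48.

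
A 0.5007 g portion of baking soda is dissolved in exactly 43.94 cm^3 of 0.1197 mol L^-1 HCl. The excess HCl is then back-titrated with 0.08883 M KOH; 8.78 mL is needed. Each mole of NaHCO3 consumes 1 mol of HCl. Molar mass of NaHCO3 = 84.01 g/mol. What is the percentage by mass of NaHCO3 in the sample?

Total n(HCl) added = 0.1197 x 0.04394 = 0.005260 mol.
n(KOH) used = 0.08883 x 0.008780 = 0.0007799 mol, which equals the excess n(HCl).
So n(HCl) consumed by the sample = 0.005260 - 0.0007799 = 0.004480 mol.
n(NaHCO3) = 0.004480 / 1 = 0.004480 mol.
mass NaHCO3 = 0.004480 x 84.01 = 0.3763 g, so %NaHCO3 = 0.3763/0.5007 x 100 = 75.2%.

75.2%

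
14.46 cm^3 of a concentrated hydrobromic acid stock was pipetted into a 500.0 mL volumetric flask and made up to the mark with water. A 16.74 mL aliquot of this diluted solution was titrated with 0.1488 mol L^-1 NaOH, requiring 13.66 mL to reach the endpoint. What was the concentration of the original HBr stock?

n(NaOH) = 0.1488 x 0.01366 = 0.002033 mol.
n(HBr) in the aliquot = 0.002033 mol.
[diluted HBr] = 0.002033 / 0.01674 = 0.1214 M.
Dilution factor = 500.0/14.46 = 34.58, so [stock] = 0.1214 x 34.58 = 4.20 M.

4.20 M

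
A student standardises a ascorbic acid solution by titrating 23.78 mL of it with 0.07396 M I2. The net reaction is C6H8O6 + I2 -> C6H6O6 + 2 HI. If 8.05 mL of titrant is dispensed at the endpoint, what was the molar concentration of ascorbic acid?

0.0250 M

n(I2) = 0.07396 x 0.008050 = 0.0005954 mol.
From the balanced equation, 1 mol I2 reacts with 1 mol ascorbic acid, so n(ascorbic acid) = 0.0005954 x 1/1 = 0.0005954 mol.
[ascorbic acid] = 0.0005954 / 0.02378 L = 0.0250 M.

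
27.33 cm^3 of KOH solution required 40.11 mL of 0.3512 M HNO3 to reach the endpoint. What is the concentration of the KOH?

0.515 M

n(HNO3) delivered = 0.3512 x 0.04011 = 0.01409 mol.
For a 1:1 reaction, n(KOH) = 0.01409 mol.
[KOH] = 0.01409 mol / 0.02733 L = 0.515 M.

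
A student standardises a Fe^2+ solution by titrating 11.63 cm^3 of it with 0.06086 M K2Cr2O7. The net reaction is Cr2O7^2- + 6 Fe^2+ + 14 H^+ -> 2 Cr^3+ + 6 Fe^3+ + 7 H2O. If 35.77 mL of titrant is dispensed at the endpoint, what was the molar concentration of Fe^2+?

n(K2Cr2O7) = 0.06086 x 0.03577 = 0.002177 mol.
From the balanced equation, 1 mol K2Cr2O7 reacts with 6 mol Fe^2+, so n(Fe^2+) = 0.002177 x 6/1 = 0.01306 mol.
[Fe^2+] = 0.01306 / 0.01163 L = 1.12 M.

1.12 M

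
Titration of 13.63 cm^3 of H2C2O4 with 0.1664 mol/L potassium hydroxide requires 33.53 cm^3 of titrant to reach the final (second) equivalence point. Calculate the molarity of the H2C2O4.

0.205 M

n(KOH) = 0.1664 x 0.03353 = 0.005579 mol.
At the final (second) equivalence point, 2 mol OH^- react per mol H2C2O4, so n(H2C2O4) = 0.005579 / 2 = 0.002790 mol.
[H2C2O4] = 0.002790 / 0.01363 L = 0.205 M.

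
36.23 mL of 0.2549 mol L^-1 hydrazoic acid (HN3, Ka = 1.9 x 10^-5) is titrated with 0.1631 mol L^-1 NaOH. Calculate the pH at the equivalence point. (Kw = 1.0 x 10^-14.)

8.86

n(HN3) = 0.2549 x 0.03623 = 0.009235 mol; V(NaOH) at equivalence = 0.009235/0.1631 = 0.05662 L.
At equivalence all the acid is converted to N3-; total volume = 0.03623 + 0.05662 = 0.09285 L, so [N3-] = 0.009235/0.09285 = 0.09946 M.
Kb = Kw/Ka = 1.0e-14 / 1.9 x 10^-5 = 5.26e-10.
[OH^-] = sqrt(Kb x [N3-]) = sqrt(5.26e-10 x 0.09946) = 7.24e-6 M.
pOH = 5.14, so pH = 14.00 - 5.14 = 8.86.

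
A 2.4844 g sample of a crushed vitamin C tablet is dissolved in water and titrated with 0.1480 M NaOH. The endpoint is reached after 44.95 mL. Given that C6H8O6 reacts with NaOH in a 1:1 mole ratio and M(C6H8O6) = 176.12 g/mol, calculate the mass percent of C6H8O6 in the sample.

n(NaOH) = 0.1480 x 0.04495 = 0.006653 mol.
n(C6H8O6) = 0.006653 / 1 = 0.006653 mol.
mass of C6H8O6 = 0.006653 x 176.12 = 1.172 g.
% purity = 1.172 / 2.4844 x 100 = 47.2%.

47.2%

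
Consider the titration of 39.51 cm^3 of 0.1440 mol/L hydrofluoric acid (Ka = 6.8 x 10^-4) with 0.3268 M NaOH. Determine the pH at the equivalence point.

8.08

n(HF) = 0.1440 x 0.03951 = 0.005689 mol; V(NaOH) at equivalence = 0.005689/0.3268 = 0.01741 L.
At equivalence all the acid is converted to F-; total volume = 0.03951 + 0.01741 = 0.05692 L, so [F-] = 0.005689/0.05692 = 0.09996 M.
Kb = Kw/Ka = 1.0e-14 / 6.8 x 10^-4 = 1.47e-11.
[OH^-] = sqrt(Kb x [F-]) = sqrt(1.47e-11 x 0.09996) = 1.21e-6 M.
pOH = 5.92, so pH = 14.00 - 5.92 = 8.08.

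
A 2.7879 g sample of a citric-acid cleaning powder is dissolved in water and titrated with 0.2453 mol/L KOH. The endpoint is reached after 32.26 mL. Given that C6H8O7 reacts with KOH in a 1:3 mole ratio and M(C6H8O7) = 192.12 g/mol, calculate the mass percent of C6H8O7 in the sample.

n(KOH) = 0.2453 x 0.03226 = 0.007913 mol.
n(C6H8O7) = 0.007913 / 3 = 0.002638 mol.
mass of C6H8O7 = 0.002638 x 192.12 = 0.5068 g.
% purity = 0.5068 / 2.7879 x 100 = 18.2%.

18.2%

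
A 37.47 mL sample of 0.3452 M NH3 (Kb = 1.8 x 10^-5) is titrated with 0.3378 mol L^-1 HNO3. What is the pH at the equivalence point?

5.01

n(NH3) = 0.3452 x 0.03747 = 0.01293 mol; V(HNO3) at equivalence = 0.01293/0.3378 = 0.03829 L.
At equivalence the base is fully converted to NH4+; total volume = 0.07576 L, so [NH4+] = 0.01293/0.07576 = 0.1707 M.
Ka(NH4+) = Kw/Kb = 1.0e-14 / 1.8 x 10^-5 = 5.56e-10.
[H^+] = sqrt(Ka x [NH4+]) = sqrt(5.56e-10 x 0.1707) = 9.74e-6 M.
pH = -log(9.74e-6) = 5.01.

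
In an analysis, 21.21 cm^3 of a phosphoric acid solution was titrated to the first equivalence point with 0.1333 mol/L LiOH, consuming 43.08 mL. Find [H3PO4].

0.271 M

n(LiOH) = 0.1333 x 0.04308 = 0.005743 mol.
At the first equivalence point, 1 mol OH^- react per mol H3PO4, so n(H3PO4) = 0.005743 / 1 = 0.005743 mol.
[H3PO4] = 0.005743 / 0.02121 L = 0.271 M.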